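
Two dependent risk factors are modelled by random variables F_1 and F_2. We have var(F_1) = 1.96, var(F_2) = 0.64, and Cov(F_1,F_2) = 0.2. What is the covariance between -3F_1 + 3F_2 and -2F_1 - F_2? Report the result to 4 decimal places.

9.2400

Cov(-3F_1 + 3F_2, -2F_1 - F_2) = (-3)(-2)var(F_1) + (3)(-1)var(F_2) + [(-3)(-1) + (3)(-2)]Cov(F_1,F_2)
= 6·1.96 + -3·0.64 + -3·0.2 = 9.24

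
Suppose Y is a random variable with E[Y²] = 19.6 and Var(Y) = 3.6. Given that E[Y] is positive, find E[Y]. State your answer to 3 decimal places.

(E[Y])² = E[Y²] − Var(Y) = 19.6 − 3.6 = 16
E[Y] = √16 = 4

4.000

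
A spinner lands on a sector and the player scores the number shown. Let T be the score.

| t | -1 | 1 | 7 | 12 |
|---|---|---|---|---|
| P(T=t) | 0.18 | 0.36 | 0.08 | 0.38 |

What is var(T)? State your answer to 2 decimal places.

31.09

E[T] = (-1)(0.18) + (1)(0.36) + (7)(0.08) + (12)(0.38) = 5.3
E[T²] = (-1)²(0.18) + (1)²(0.36) + (7)²(0.08) + (12)²(0.38) = 59.18
var(T) = E[T²] − (E[T])² = 59.18 − (5.3)² = 31.09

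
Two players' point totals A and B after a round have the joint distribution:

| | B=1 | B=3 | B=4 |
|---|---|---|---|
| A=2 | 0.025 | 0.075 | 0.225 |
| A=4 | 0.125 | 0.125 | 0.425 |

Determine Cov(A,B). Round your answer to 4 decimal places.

-0.1225

E[A] = 3.35,  E[B] = 3.35
E[AB] = 11.1
Cov(A,B) = E[AB] − E[A]E[B] = 11.1 − (3.35)(3.35) = -0.1225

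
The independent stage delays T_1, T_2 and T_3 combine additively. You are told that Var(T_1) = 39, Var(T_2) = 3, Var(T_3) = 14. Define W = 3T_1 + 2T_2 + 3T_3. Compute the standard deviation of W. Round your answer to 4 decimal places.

22.1133

By independence, Var(W) = (3)²Var(T_1) + (2)²Var(T_2) + (3)²Var(T_3)
= (3)²·39 + (2)²·3 + (3)²·14 = 489
SD(W) = √489 ≈ 22.1133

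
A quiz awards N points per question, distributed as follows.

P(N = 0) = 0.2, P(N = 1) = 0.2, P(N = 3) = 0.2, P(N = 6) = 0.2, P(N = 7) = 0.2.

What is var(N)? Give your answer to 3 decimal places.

E[N] = (0)(0.2) + (1)(0.2) + (3)(0.2) + (6)(0.2) + (7)(0.2) = 3.4
E[N²] = (0)²(0.2) + (1)²(0.2) + (3)²(0.2) + (6)²(0.2) + (7)²(0.2) = 19
var(N) = E[N²] − (E[N])² = 19 − (3.4)² = 7.44

7.440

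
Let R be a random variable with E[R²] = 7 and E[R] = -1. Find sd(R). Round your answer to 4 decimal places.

Var(R) = 7 − (-1)² = 6
sd(R) = √6 ≈ 2.4495

2.4495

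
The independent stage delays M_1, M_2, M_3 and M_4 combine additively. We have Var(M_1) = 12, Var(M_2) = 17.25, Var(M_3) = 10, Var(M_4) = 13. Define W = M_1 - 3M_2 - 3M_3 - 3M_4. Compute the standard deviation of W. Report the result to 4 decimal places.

19.3455

By independence, Var(W) = (1)²Var(M_1) + (-3)²Var(M_2) + (-3)²Var(M_3) + (-3)²Var(M_4)
= (1)²·12 + (-3)²·17.25 + (-3)²·10 + (-3)²·13 = 374.25
sd(W) = √374.25 ≈ 19.3455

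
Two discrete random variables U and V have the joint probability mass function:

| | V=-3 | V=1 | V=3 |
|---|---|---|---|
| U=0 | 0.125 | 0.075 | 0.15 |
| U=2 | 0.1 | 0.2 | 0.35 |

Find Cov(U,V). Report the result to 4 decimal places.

0.4700

E[U] = 1.3,  E[V] = 1.1
E[UV] = 1.9
Cov(U,V) = E[UV] − E[U]E[V] = 1.9 − (1.3)(1.1) = 0.47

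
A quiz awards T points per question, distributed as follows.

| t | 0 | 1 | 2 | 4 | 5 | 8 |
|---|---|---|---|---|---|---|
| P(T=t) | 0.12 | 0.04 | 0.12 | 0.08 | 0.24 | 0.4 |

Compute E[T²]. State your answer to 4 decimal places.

E[T²] = (0)²(0.12) + (1)²(0.04) + (2)²(0.12) + (4)²(0.08) + (5)²(0.24) + (8)²(0.4) = 33.4

33.4000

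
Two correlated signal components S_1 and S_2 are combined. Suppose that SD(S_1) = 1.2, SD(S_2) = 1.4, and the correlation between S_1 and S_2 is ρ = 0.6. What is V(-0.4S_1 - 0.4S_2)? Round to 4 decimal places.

V(S_1) = (1.2)² = 1.44;  V(S_2) = (1.4)² = 1.96
Cov(S_1,S_2) = ρ·SD(S_1)·SD(S_2) = 0.6·1.2·1.4 = 1.008
V(-0.4S_1 - 0.4S_2) = (-0.4)²·V(S_1) + (-0.4)²·V(S_2) + 2·(-0.4)·(-0.4)·Cov(S_1,S_2)
= 0.16·1.44 + 0.16·1.96 + 0.32·1.008 = 0.86656

0.8666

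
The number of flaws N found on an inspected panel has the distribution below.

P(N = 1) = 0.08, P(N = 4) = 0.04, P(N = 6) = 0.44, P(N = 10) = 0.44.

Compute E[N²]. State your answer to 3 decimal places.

60.560

E[N²] = (1)²(0.08) + (4)²(0.04) + (6)²(0.44) + (10)²(0.44) = 60.56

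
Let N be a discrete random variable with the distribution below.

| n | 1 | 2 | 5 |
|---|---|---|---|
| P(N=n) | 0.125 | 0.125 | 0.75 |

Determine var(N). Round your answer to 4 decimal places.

E[N] = (1)(0.125) + (2)(0.125) + (5)(0.75) = 4.125
E[N²] = (1)²(0.125) + (2)²(0.125) + (5)²(0.75) = 19.375
var(N) = E[N²] − (E[N])² = 19.375 − (4.125)² = 2.359375

2.3594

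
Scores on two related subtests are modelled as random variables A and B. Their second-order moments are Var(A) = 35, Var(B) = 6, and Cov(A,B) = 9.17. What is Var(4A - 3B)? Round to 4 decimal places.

Var(4A - 3B) = (4)²·Var(A) + (-3)²·Var(B) + 2·(4)·(-3)·Cov(A,B)
= 16·35 + 9·6 + -24·9.17 = 393.92

393.9200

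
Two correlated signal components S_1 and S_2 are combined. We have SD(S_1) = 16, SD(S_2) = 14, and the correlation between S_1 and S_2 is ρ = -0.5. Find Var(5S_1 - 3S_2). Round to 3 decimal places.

11524.000

Var(S_1) = (16)² = 256;  Var(S_2) = (14)² = 196
Cov(S_1,S_2) = ρ·SD(S_1)·SD(S_2) = -0.5·16·14 = -112
Var(5S_1 - 3S_2) = (5)²·Var(S_1) + (-3)²·Var(S_2) + 2·(5)·(-3)·Cov(S_1,S_2)
= 25·256 + 9·196 + -30·-112 = 11524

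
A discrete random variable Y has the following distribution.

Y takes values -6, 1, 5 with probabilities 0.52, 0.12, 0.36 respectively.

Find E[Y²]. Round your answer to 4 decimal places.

E[Y²] = (-6)²(0.52) + (1)²(0.12) + (5)²(0.36) = 27.84

27.8400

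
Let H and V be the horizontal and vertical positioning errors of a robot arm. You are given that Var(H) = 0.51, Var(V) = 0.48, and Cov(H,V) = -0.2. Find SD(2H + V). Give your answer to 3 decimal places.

1.311

Var(2H + V) = (2)²·Var(H) + (1)²·Var(V) + 2·(2)·(1)·Cov(H,V)
= 4·0.51 + 1·0.48 + 4·-0.2 = 1.72
SD(2H + V) = √1.72 ≈ 1.311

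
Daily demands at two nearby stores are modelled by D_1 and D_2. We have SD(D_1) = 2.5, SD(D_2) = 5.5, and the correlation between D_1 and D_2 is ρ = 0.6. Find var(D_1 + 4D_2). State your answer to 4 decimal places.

var(D_1) = (2.5)² = 6.25;  var(D_2) = (5.5)² = 30.25
Cov(D_1,D_2) = ρ·SD(D_1)·SD(D_2) = 0.6·2.5·5.5 = 8.25
var(D_1 + 4D_2) = (1)²·var(D_1) + (4)²·var(D_2) + 2·(1)·(4)·Cov(D_1,D_2)
= 1·6.25 + 16·30.25 + 8·8.25 = 556.25

556.2500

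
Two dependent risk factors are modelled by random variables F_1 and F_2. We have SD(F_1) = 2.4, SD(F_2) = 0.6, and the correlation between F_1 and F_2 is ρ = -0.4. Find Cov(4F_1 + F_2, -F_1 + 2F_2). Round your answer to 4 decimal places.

-26.3520

Var(F_1) = (2.4)² = 5.76;  Var(F_2) = (0.6)² = 0.36
Cov(F_1,F_2) = ρ·SD(F_1)·SD(F_2) = -0.4·2.4·0.6 = -0.576
Cov(4F_1 + F_2, -F_1 + 2F_2) = (4)(-1)Var(F_1) + (1)(2)Var(F_2) + [(4)(2) + (1)(-1)]Cov(F_1,F_2)
= -4·5.76 + 2·0.36 + 7·-0.576 = -26.352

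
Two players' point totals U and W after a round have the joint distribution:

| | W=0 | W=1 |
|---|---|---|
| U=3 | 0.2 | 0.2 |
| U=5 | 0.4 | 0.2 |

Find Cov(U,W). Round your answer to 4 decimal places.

E[U] = 4.2,  E[W] = 0.4
E[UW] = 1.6
Cov(U,W) = E[UW] − E[U]E[W] = 1.6 − (4.2)(0.4) = -0.08

-0.0800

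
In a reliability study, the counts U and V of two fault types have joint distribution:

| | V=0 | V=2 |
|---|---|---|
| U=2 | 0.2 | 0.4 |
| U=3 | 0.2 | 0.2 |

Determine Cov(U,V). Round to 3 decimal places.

-0.080

E[U] = 2.4,  E[V] = 1.2
E[UV] = 2.8
Cov(U,V) = E[UV] − E[U]E[V] = 2.8 − (2.4)(1.2) = -0.08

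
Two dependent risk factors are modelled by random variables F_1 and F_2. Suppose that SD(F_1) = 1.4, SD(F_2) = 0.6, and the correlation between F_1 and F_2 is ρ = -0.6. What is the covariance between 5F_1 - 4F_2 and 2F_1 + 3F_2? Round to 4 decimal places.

Var(F_1) = (1.4)² = 1.96;  Var(F_2) = (0.6)² = 0.36
Cov(F_1,F_2) = ρ·SD(F_1)·SD(F_2) = -0.6·1.4·0.6 = -0.504
Cov(5F_1 - 4F_2, 2F_1 + 3F_2) = (5)(2)Var(F_1) + (-4)(3)Var(F_2) + [(5)(3) + (-4)(2)]Cov(F_1,F_2)
= 10·1.96 + -12·0.36 + 7·-0.504 = 11.752

11.7520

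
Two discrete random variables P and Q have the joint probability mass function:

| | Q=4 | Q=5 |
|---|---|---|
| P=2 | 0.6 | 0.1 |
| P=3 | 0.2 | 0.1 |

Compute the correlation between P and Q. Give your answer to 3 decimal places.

E[P] = 2.3,  E[Q] = 4.2
E[PQ] = 9.7
cov(P,Q) = E[PQ] − E[P]E[Q] = 9.7 − (2.3)(4.2) = 0.04
Var(P) = 0.21,  Var(Q) = 0.16
ρ = 0.04 / √(0.21·0.16) ≈ 0.218

0.218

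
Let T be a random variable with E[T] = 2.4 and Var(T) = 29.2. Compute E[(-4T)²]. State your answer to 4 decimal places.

559.3600

E[-4T] = -4·2.4 = -9.6
Var(-4T) = (-4)²·29.2 = 467.2
E[(-4T)²] = Var((-4T)) + (E[(-4T)])² = 467.2 + (-9.6)² = 559.36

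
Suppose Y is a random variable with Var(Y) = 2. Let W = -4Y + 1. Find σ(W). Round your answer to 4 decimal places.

Var(-4Y + 1) = (-4)²·2 = 32
σ(W) = √32 ≈ 5.6569

5.6569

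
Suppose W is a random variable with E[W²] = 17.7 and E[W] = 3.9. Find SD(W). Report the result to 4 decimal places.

1.5780

Var(W) = 17.7 − (3.9)² = 2.49
SD(W) = √2.49 ≈ 1.5780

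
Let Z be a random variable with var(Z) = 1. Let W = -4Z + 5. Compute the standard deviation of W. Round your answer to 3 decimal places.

var(-4Z + 5) = (-4)²·1 = 16
σ(W) = √16 ≈ 4.000

4.000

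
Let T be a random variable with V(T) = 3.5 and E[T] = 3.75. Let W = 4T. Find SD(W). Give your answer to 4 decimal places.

V(4T) = (4)²·3.5 = 56
SD(W) = √56 ≈ 7.4833

7.4833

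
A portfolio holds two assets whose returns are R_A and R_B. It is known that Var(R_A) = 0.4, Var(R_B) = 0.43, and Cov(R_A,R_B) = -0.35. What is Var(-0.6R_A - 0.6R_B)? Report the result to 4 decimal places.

Var(-0.6R_A - 0.6R_B) = (-0.6)²·Var(R_A) + (-0.6)²·Var(R_B) + 2·(-0.6)·(-0.6)·Cov(R_A,R_B)
= 0.36·0.4 + 0.36·0.43 + 0.72·-0.35 = 0.0468

0.0468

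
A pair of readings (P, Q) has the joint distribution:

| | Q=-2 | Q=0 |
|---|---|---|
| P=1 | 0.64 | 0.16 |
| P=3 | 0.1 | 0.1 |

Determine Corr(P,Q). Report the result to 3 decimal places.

0.274

E[P] = 1.4,  E[Q] = -1.48
E[PQ] = -1.88
Cov(P,Q) = E[PQ] − E[P]E[Q] = -1.88 − (1.4)(-1.48) = 0.192
V(P) = 0.64,  V(Q) = 0.7696
ρ = 0.192 / √(0.64·0.7696) ≈ 0.274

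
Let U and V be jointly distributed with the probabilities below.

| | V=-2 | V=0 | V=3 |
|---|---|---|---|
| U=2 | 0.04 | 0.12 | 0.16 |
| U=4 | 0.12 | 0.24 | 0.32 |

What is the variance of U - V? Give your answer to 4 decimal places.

E[U] = 3.36,  E[V] = 1.12,  E[UV] = 3.68
var(U) = 12.16 − (3.36)² = 0.8704;  var(V) = 4.96 − (1.12)² = 3.7056
cov(U,V) = 3.68 − (3.36)(1.12) = -0.0832
var(U - V) = (1)²·0.8704 + (-1)²·3.7056 + 2·(1)·(-1)·-0.0832 = 4.7424

4.7424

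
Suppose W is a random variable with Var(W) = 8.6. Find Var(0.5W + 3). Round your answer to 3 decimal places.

Var(0.5W + 3) = (0.5)²·Var(W) = 0.25·8.6 = 2.15

2.150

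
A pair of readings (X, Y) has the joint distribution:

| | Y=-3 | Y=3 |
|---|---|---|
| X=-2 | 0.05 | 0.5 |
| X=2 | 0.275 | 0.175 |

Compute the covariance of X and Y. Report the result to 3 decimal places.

-3.090

E[X] = -0.2,  E[Y] = 1.05
E[XY] = -3.3
cov(X,Y) = E[XY] − E[X]E[Y] = -3.3 − (-0.2)(1.05) = -3.09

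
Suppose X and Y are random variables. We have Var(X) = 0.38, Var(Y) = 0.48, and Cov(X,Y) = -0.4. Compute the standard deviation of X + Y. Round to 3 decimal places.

Var(X + Y) = (1)²·Var(X) + (1)²·Var(Y) + 2·(1)·(1)·Cov(X,Y)
= 1·0.38 + 1·0.48 + 2·-0.4 = 0.06
sd(X + Y) = √0.06 ≈ 0.245

0.245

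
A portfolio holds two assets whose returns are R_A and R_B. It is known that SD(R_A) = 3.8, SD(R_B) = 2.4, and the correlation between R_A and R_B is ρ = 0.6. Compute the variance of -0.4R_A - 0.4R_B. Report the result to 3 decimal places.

Var(R_A) = (3.8)² = 14.44;  Var(R_B) = (2.4)² = 5.76
Cov(R_A,R_B) = ρ·SD(R_A)·SD(R_B) = 0.6·3.8·2.4 = 5.472
Var(-0.4R_A - 0.4R_B) = (-0.4)²·Var(R_A) + (-0.4)²·Var(R_B) + 2·(-0.4)·(-0.4)·Cov(R_A,R_B)
= 0.16·14.44 + 0.16·5.76 + 0.32·5.472 = 4.98304

4.983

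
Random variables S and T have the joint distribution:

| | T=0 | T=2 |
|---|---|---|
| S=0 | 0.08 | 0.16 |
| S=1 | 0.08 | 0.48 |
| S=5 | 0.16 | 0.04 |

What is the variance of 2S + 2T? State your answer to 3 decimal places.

E[S] = 1.56,  E[T] = 1.36,  E[ST] = 1.36
Var(S) = 5.56 − (1.56)² = 3.1264;  Var(T) = 2.72 − (1.36)² = 0.8704
cov(S,T) = 1.36 − (1.56)(1.36) = -0.7616
Var(2S + 2T) = (2)²·3.1264 + (2)²·0.8704 + 2·(2)·(2)·-0.7616 = 9.8944

9.894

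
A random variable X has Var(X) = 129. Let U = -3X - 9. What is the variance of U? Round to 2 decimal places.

Var(-3X - 9) = (-3)²·Var(X) = 9·129 = 1161

1161.00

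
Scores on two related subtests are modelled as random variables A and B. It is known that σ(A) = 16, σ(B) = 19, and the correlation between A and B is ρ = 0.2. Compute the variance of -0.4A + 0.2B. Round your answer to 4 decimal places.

Var(A) = (16)² = 256;  Var(B) = (19)² = 361
Cov(A,B) = ρ·σ(A)·σ(B) = 0.2·16·19 = 60.8
Var(-0.4A + 0.2B) = (-0.4)²·Var(A) + (0.2)²·Var(B) + 2·(-0.4)·(0.2)·Cov(A,B)
= 0.16·256 + 0.04·361 + -0.16·60.8 = 45.672

45.6720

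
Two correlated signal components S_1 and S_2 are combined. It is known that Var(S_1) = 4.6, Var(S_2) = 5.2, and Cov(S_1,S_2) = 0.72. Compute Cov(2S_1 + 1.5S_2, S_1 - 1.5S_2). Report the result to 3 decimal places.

Cov(2S_1 + 1.5S_2, S_1 - 1.5S_2) = (2)(1)Var(S_1) + (1.5)(-1.5)Var(S_2) + [(2)(-1.5) + (1.5)(1)]Cov(S_1,S_2)
= 2·4.6 + -2.25·5.2 + -1.5·0.72 = -3.58

-3.580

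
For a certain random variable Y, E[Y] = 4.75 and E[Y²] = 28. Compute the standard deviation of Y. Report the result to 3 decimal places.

2.332

V(Y) = 28 − (4.75)² = 5.4375
sd(Y) = √5.4375 ≈ 2.332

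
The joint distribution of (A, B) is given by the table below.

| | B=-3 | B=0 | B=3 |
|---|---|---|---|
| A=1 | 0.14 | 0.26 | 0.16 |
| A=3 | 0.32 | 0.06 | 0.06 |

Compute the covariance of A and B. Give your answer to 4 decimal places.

-0.9264

E[A] = 1.88,  E[B] = -0.72
E[AB] = -2.28
Cov(A,B) = E[AB] − E[A]E[B] = -2.28 − (1.88)(-0.72) = -0.9264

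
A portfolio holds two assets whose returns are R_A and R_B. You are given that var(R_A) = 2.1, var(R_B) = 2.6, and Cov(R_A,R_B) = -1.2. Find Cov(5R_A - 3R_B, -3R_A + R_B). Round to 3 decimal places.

Cov(5R_A - 3R_B, -3R_A + R_B) = (5)(-3)var(R_A) + (-3)(1)var(R_B) + [(5)(1) + (-3)(-3)]Cov(R_A,R_B)
= -15·2.1 + -3·2.6 + 14·-1.2 = -56.1

-56.100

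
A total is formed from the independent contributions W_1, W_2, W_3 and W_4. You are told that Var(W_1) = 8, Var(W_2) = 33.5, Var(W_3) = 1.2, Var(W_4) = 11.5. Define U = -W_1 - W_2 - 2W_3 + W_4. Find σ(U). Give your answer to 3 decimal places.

7.603

By independence, Var(U) = (-1)²Var(W_1) + (-1)²Var(W_2) + (-2)²Var(W_3) + (1)²Var(W_4)
= (-1)²·8 + (-1)²·33.5 + (-2)²·1.2 + (1)²·11.5 = 57.8
σ(U) = √57.8 ≈ 7.603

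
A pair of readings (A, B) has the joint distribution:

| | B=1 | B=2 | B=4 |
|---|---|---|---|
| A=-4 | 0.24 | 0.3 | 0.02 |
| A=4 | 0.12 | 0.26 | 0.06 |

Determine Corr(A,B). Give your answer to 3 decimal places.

E[A] = -0.48,  E[B] = 1.8
E[AB] = -0.16
cov(A,B) = E[AB] − E[A]E[B] = -0.16 − (-0.48)(1.8) = 0.704
Var(A) = 15.7696,  Var(B) = 0.64
ρ = 0.704 / √(15.7696·0.64) ≈ 0.222

0.222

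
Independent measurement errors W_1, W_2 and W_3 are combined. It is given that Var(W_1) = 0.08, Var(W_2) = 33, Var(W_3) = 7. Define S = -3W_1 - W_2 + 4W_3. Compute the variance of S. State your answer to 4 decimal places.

By independence, Var(S) = (-3)²Var(W_1) + (-1)²Var(W_2) + (4)²Var(W_3)
= (-3)²·0.08 + (-1)²·33 + (4)²·7 = 145.72

145.7200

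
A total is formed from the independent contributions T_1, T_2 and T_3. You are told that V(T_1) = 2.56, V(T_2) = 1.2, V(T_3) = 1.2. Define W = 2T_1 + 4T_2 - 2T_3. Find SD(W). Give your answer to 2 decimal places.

By independence, V(W) = (2)²V(T_1) + (4)²V(T_2) + (-2)²V(T_3)
= (2)²·2.56 + (4)²·1.2 + (-2)²·1.2 = 34.24
SD(W) = √34.24 ≈ 5.85

5.85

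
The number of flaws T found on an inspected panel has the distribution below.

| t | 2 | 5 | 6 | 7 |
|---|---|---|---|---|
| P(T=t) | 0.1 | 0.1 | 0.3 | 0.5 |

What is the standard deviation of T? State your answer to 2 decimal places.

1.48

E[T] = (2)(0.1) + (5)(0.1) + (6)(0.3) + (7)(0.5) = 6
E[T²] = (2)²(0.1) + (5)²(0.1) + (6)²(0.3) + (7)²(0.5) = 38.2
V(T) = E[T²] − (E[T])² = 38.2 − (6)² = 2.2
SD(T) = √2.2 ≈ 1.48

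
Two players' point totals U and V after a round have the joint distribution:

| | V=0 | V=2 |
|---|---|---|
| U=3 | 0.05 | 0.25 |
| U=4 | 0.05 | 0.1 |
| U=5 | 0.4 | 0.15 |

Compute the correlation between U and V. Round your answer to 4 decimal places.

-0.5071

E[U] = 4.25,  E[V] = 1
E[UV] = 3.8
cov(U,V) = E[UV] − E[U]E[V] = 3.8 − (4.25)(1) = -0.45
var(U) = 0.7875,  var(V) = 1
ρ = -0.45 / √(0.7875·1) ≈ -0.5071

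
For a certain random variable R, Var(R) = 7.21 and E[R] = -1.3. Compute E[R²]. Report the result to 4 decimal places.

8.9000

E[R²] = Var(R) + (E[R])² = 7.21 + (-1.3)² = 8.9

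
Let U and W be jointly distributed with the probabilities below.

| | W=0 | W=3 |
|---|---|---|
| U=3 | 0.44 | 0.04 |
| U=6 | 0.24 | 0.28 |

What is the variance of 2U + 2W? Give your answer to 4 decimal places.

24.9984

E[U] = 4.56,  E[W] = 0.96,  E[UW] = 5.4
var(U) = 23.04 − (4.56)² = 2.2464;  var(W) = 2.88 − (0.96)² = 1.9584
Cov(U,W) = 5.4 − (4.56)(0.96) = 1.0224
var(2U + 2W) = (2)²·2.2464 + (2)²·1.9584 + 2·(2)·(2)·1.0224 = 24.9984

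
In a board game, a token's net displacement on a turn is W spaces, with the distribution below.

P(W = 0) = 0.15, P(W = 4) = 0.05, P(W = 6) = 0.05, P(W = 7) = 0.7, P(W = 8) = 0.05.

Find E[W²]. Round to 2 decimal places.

E[W²] = (0)²(0.15) + (4)²(0.05) + (6)²(0.05) + (7)²(0.7) + (8)²(0.05) = 40.1

40.10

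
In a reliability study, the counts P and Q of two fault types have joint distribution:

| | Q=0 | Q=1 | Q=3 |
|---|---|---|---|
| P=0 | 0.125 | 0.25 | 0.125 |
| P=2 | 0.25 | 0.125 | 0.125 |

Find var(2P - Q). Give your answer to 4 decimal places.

E[P] = 1,  E[Q] = 1.125,  E[PQ] = 1
var(P) = 2 − (1)² = 1;  var(Q) = 2.625 − (1.125)² = 1.359375
Cov(P,Q) = 1 − (1)(1.125) = -0.125
var(2P - Q) = (2)²·1 + (-1)²·1.359375 + 2·(2)·(-1)·-0.125 = 5.859375

5.8594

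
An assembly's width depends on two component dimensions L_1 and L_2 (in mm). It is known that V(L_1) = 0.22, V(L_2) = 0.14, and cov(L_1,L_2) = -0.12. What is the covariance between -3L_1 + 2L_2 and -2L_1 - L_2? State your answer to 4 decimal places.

1.1600

cov(-3L_1 + 2L_2, -2L_1 - L_2) = (-3)(-2)V(L_1) + (2)(-1)V(L_2) + [(-3)(-1) + (2)(-2)]cov(L_1,L_2)
= 6·0.22 + -2·0.14 + -1·-0.12 = 1.16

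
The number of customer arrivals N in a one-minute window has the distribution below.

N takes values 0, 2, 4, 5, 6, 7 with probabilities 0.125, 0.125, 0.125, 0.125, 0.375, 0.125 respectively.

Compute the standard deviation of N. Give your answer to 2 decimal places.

E[N] = (0)(0.125) + (2)(0.125) + (4)(0.125) + (5)(0.125) + (6)(0.375) + (7)(0.125) = 4.5
E[N²] = (0)²(0.125) + (2)²(0.125) + (4)²(0.125) + (5)²(0.125) + (6)²(0.375) + (7)²(0.125) = 25.25
Var(N) = E[N²] − (E[N])² = 25.25 − (4.5)² = 5
σ(N) = √5 ≈ 2.24

2.24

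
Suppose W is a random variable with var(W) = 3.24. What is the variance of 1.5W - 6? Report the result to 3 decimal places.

var(1.5W - 6) = (1.5)²·var(W) = 2.25·3.24 = 7.29

7.290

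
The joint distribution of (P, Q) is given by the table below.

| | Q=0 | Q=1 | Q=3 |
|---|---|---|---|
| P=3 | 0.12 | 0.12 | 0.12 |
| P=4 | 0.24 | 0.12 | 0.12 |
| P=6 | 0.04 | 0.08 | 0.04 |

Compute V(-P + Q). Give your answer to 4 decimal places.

E[P] = 3.96,  E[Q] = 1.16,  E[PQ] = 4.56
V(P) = 16.68 − (3.96)² = 0.9984;  V(Q) = 2.84 − (1.16)² = 1.4944
Cov(P,Q) = 4.56 − (3.96)(1.16) = -0.0336
V(-P + Q) = (-1)²·0.9984 + (1)²·1.4944 + 2·(-1)·(1)·-0.0336 = 2.56

2.5600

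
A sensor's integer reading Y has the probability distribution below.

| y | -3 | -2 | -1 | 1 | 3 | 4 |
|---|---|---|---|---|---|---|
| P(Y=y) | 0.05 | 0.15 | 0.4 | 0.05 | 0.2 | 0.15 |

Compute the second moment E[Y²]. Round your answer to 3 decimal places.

5.700

E[Y²] = (-3)²(0.05) + (-2)²(0.15) + (-1)²(0.4) + (1)²(0.05) + (3)²(0.2) + (4)²(0.15) = 5.7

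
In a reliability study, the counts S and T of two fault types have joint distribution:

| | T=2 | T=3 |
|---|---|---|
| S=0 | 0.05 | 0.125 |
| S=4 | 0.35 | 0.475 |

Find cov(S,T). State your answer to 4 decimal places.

-0.0800

E[S] = 3.3,  E[T] = 2.6
E[ST] = 8.5
cov(S,T) = E[ST] − E[S]E[T] = 8.5 − (3.3)(2.6) = -0.08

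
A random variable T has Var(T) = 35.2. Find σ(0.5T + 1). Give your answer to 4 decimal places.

Var(0.5T + 1) = (0.5)²·35.2 = 8.8
σ(0.5T + 1) = √8.8 ≈ 2.9665

2.9665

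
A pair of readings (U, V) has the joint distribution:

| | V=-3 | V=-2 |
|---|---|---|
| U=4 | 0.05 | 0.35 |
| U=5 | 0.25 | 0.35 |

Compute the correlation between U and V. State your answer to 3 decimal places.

E[U] = 4.6,  E[V] = -2.3
E[UV] = -10.65
Cov(U,V) = E[UV] − E[U]E[V] = -10.65 − (4.6)(-2.3) = -0.07
Var(U) = 0.24,  Var(V) = 0.21
ρ = -0.07 / √(0.24·0.21) ≈ -0.312

-0.312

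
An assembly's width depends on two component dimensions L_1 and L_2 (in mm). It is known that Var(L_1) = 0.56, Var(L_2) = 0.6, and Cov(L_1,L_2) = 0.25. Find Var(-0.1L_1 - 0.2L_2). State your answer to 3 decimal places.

Var(-0.1L_1 - 0.2L_2) = (-0.1)²·Var(L_1) + (-0.2)²·Var(L_2) + 2·(-0.1)·(-0.2)·Cov(L_1,L_2)
= 0.01·0.56 + 0.04·0.6 + 0.04·0.25 = 0.0396

0.040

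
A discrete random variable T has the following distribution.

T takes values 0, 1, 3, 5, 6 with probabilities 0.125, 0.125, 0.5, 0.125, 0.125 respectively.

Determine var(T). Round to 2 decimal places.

3.25

E[T] = (0)(0.125) + (1)(0.125) + (3)(0.5) + (5)(0.125) + (6)(0.125) = 3
E[T²] = (0)²(0.125) + (1)²(0.125) + (3)²(0.5) + (5)²(0.125) + (6)²(0.125) = 12.25
var(T) = E[T²] − (E[T])² = 12.25 − (3)² = 3.25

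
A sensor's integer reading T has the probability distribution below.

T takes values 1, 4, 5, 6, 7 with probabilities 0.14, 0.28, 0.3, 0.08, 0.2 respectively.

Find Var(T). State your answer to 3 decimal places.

3.270

E[T] = (1)(0.14) + (4)(0.28) + (5)(0.3) + (6)(0.08) + (7)(0.2) = 4.64
E[T²] = (1)²(0.14) + (4)²(0.28) + (5)²(0.3) + (6)²(0.08) + (7)²(0.2) = 24.8
Var(T) = E[T²] − (E[T])² = 24.8 − (4.64)² = 3.2704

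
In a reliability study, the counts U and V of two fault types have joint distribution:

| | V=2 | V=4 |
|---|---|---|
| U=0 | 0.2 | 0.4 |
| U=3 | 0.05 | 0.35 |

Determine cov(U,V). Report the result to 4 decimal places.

0.3000

E[U] = 1.2,  E[V] = 3.5
E[UV] = 4.5
cov(U,V) = E[UV] − E[U]E[V] = 4.5 − (1.2)(3.5) = 0.3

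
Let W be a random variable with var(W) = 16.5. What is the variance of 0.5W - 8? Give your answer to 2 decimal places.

4.13

var(0.5W - 8) = (0.5)²·var(W) = 0.25·16.5 = 4.125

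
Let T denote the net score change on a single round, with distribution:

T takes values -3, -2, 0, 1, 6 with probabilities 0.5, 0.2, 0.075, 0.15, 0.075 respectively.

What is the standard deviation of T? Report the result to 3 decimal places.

E[T] = (-3)(0.5) + (-2)(0.2) + (0)(0.075) + (1)(0.15) + (6)(0.075) = -1.3
E[T²] = (-3)²(0.5) + (-2)²(0.2) + (0)²(0.075) + (1)²(0.15) + (6)²(0.075) = 8.15
Var(T) = E[T²] − (E[T])² = 8.15 − (-1.3)² = 6.46
SD(T) = √6.46 ≈ 2.542

2.542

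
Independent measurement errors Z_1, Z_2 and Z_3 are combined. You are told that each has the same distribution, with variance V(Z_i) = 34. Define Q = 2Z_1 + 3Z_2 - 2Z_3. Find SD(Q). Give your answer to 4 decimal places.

By independence, V(Q) = (2)²V(Z_1) + (3)²V(Z_2) + (-2)²V(Z_3)
= (2)²·34 + (3)²·34 + (-2)²·34 = 578
SD(Q) = √578 ≈ 24.0416

24.0416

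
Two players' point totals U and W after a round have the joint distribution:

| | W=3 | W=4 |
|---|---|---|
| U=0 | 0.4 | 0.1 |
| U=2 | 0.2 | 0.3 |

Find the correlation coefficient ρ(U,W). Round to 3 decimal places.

E[U] = 1,  E[W] = 3.4
E[UW] = 3.6
Cov(U,W) = E[UW] − E[U]E[W] = 3.6 − (1)(3.4) = 0.2
Var(U) = 1,  Var(W) = 0.24
ρ = 0.2 / √(1·0.24) ≈ 0.408

0.408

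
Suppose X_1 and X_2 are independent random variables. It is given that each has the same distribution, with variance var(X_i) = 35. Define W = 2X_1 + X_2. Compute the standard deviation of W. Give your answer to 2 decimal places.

13.23

By independence, var(W) = (2)²var(X_1) + (1)²var(X_2)
= (2)²·35 + (1)²·35 = 175
sd(W) = √175 ≈ 13.23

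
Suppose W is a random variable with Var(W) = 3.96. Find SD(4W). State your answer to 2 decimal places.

7.96

Var(4W) = (4)²·3.96 = 63.36
SD(4W) = √63.36 ≈ 7.96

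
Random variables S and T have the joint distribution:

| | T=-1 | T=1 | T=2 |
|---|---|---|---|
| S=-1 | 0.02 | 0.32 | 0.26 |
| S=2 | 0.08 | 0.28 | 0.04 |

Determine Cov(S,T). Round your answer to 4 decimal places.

E[S] = 0.2,  E[T] = 1.1
E[ST] = -0.26
Cov(S,T) = E[ST] − E[S]E[T] = -0.26 − (0.2)(1.1) = -0.48

-0.4800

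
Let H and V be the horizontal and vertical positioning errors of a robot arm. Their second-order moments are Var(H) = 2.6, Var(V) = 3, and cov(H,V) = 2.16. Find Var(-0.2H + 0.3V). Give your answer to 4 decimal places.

0.1148

Var(-0.2H + 0.3V) = (-0.2)²·Var(H) + (0.3)²·Var(V) + 2·(-0.2)·(0.3)·cov(H,V)
= 0.04·2.6 + 0.09·3 + -0.12·2.16 = 0.1148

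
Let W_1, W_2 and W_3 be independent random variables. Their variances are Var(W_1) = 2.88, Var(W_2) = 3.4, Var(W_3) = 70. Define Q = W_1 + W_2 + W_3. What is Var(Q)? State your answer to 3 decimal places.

By independence, Var(Q) = (1)²Var(W_1) + (1)²Var(W_2) + (1)²Var(W_3)
= (1)²·2.88 + (1)²·3.4 + (1)²·70 = 76.28

76.280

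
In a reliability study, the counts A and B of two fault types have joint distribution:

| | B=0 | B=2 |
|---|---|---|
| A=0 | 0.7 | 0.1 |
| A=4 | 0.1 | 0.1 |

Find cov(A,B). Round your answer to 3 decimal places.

0.480

E[A] = 0.8,  E[B] = 0.4
E[AB] = 0.8
cov(A,B) = E[AB] − E[A]E[B] = 0.8 − (0.8)(0.4) = 0.48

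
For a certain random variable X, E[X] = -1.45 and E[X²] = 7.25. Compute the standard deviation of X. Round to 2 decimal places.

var(X) = 7.25 − (-1.45)² = 5.1475
SD(X) = √5.1475 ≈ 2.27

2.27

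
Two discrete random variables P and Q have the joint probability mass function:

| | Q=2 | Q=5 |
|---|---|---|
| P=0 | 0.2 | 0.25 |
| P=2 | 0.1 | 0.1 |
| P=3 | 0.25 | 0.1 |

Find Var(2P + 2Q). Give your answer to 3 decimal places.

E[P] = 1.45,  E[Q] = 3.35,  E[PQ] = 4.4
Var(P) = 3.95 − (1.45)² = 1.8475;  Var(Q) = 13.45 − (3.35)² = 2.2275
Cov(P,Q) = 4.4 − (1.45)(3.35) = -0.4575
Var(2P + 2Q) = (2)²·1.8475 + (2)²·2.2275 + 2·(2)·(2)·-0.4575 = 12.64

12.640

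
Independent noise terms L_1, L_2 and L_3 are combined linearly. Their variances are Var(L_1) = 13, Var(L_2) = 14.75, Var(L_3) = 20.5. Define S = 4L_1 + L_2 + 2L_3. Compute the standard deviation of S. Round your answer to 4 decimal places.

By independence, Var(S) = (4)²Var(L_1) + (1)²Var(L_2) + (2)²Var(L_3)
= (4)²·13 + (1)²·14.75 + (2)²·20.5 = 304.75
σ(S) = √304.75 ≈ 17.4571

17.4571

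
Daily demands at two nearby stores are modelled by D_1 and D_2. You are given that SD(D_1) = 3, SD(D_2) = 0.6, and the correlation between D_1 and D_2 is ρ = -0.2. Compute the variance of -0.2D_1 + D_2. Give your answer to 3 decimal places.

var(D_1) = (3)² = 9;  var(D_2) = (0.6)² = 0.36
Cov(D_1,D_2) = ρ·SD(D_1)·SD(D_2) = -0.2·3·0.6 = -0.36
var(-0.2D_1 + D_2) = (-0.2)²·var(D_1) + (1)²·var(D_2) + 2·(-0.2)·(1)·Cov(D_1,D_2)
= 0.04·9 + 1·0.36 + -0.4·-0.36 = 0.864

0.864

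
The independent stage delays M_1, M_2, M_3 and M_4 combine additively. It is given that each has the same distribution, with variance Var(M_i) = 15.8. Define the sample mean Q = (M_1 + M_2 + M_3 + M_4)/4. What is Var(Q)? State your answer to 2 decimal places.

By independence, Var(Q) = (0.25)²Var(M_1) + (0.25)²Var(M_2) + (0.25)²Var(M_3) + (0.25)²Var(M_4)
= (0.25)²·15.8 + (0.25)²·15.8 + (0.25)²·15.8 + (0.25)²·15.8 = 3.95

3.95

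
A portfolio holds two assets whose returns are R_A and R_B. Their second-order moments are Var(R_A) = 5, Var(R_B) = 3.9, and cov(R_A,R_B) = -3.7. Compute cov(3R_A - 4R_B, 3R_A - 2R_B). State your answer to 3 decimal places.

cov(3R_A - 4R_B, 3R_A - 2R_B) = (3)(3)Var(R_A) + (-4)(-2)Var(R_B) + [(3)(-2) + (-4)(3)]cov(R_A,R_B)
= 9·5 + 8·3.9 + -18·-3.7 = 142.8

142.800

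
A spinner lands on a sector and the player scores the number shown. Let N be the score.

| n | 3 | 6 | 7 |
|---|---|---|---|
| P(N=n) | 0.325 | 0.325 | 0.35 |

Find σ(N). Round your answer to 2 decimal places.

1.70

E[N] = (3)(0.325) + (6)(0.325) + (7)(0.35) = 5.375
E[N²] = (3)²(0.325) + (6)²(0.325) + (7)²(0.35) = 31.775
V(N) = E[N²] − (E[N])² = 31.775 − (5.375)² = 2.884375
σ(N) = √2.884375 ≈ 1.70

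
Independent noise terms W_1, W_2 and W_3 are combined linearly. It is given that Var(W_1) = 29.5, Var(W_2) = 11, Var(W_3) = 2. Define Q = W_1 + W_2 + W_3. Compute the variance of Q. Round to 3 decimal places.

By independence, Var(Q) = (1)²Var(W_1) + (1)²Var(W_2) + (1)²Var(W_3)
= (1)²·29.5 + (1)²·11 + (1)²·2 = 42.5

42.500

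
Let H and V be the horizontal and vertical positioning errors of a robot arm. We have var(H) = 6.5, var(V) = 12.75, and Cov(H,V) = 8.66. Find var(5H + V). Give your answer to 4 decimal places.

var(5H + V) = (5)²·var(H) + (1)²·var(V) + 2·(5)·(1)·Cov(H,V)
= 25·6.5 + 1·12.75 + 10·8.66 = 261.85

261.8500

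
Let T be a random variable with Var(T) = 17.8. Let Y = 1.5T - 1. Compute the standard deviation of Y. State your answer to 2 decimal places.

6.33

Var(1.5T - 1) = (1.5)²·17.8 = 40.05
SD(Y) = √40.05 ≈ 6.33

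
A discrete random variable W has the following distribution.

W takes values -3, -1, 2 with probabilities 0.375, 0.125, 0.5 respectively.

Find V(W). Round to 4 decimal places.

5.4375

E[W] = (-3)(0.375) + (-1)(0.125) + (2)(0.5) = -0.25
E[W²] = (-3)²(0.375) + (-1)²(0.125) + (2)²(0.5) = 5.5
V(W) = E[W²] − (E[W])² = 5.5 − (-0.25)² = 5.4375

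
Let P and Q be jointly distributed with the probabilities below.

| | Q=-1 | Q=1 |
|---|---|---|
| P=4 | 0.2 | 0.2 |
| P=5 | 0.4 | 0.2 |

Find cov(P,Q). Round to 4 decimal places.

E[P] = 4.6,  E[Q] = -0.2
E[PQ] = -1
cov(P,Q) = E[PQ] − E[P]E[Q] = -1 − (4.6)(-0.2) = -0.08

-0.0800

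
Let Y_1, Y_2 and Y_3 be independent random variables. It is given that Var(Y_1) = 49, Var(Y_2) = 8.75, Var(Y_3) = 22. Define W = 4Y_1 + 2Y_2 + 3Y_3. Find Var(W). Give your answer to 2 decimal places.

By independence, Var(W) = (4)²Var(Y_1) + (2)²Var(Y_2) + (3)²Var(Y_3)
= (4)²·49 + (2)²·8.75 + (3)²·22 = 1017

1017.00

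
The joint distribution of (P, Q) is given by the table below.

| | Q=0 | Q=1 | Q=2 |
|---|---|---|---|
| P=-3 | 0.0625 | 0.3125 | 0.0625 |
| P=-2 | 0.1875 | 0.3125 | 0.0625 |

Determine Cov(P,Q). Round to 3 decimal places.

-0.055

E[P] = -2.4375,  E[Q] = 0.875
E[PQ] = -2.1875
Cov(P,Q) = E[PQ] − E[P]E[Q] = -2.1875 − (-2.4375)(0.875) = -0.0546875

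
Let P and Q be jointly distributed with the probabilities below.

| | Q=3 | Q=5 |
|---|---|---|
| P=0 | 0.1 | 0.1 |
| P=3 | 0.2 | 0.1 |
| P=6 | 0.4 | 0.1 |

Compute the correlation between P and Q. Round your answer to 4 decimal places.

E[P] = 3.9,  E[Q] = 3.6
E[PQ] = 13.5
Cov(P,Q) = E[PQ] − E[P]E[Q] = 13.5 − (3.9)(3.6) = -0.54
V(P) = 5.49,  V(Q) = 0.84
ρ = -0.54 / √(5.49·0.84) ≈ -0.2515

-0.2515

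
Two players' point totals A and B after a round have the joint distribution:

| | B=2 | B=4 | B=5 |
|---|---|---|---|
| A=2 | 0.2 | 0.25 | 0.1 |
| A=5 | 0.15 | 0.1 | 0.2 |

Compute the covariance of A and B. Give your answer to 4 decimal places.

E[A] = 3.35,  E[B] = 3.6
E[AB] = 12.3
Cov(A,B) = E[AB] − E[A]E[B] = 12.3 − (3.35)(3.6) = 0.24

0.2400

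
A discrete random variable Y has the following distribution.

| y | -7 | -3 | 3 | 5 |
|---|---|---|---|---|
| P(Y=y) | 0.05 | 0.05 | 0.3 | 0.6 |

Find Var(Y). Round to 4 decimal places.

E[Y] = (-7)(0.05) + (-3)(0.05) + (3)(0.3) + (5)(0.6) = 3.4
E[Y²] = (-7)²(0.05) + (-3)²(0.05) + (3)²(0.3) + (5)²(0.6) = 20.6
Var(Y) = E[Y²] − (E[Y])² = 20.6 − (3.4)² = 9.04

9.0400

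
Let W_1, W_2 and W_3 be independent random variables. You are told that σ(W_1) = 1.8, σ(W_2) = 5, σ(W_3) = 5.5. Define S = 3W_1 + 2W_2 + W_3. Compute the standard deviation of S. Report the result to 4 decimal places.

12.6258

var(W_1) = 3.24, var(W_2) = 25, var(W_3) = 30.25
By independence, var(S) = (3)²var(W_1) + (2)²var(W_2) + (1)²var(W_3)
= (3)²·3.24 + (2)²·25 + (1)²·30.25 = 159.41
σ(S) = √159.41 ≈ 12.6258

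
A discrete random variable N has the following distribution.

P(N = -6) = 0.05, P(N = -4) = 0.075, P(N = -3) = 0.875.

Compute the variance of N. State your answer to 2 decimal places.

E[N] = (-6)(0.05) + (-4)(0.075) + (-3)(0.875) = -3.225
E[N²] = (-6)²(0.05) + (-4)²(0.075) + (-3)²(0.875) = 10.875
var(N) = E[N²] − (E[N])² = 10.875 − (-3.225)² = 0.474375

0.47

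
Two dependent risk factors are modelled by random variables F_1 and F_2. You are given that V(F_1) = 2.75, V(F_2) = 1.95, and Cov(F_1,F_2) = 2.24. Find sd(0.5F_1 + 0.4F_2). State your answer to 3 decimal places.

1.377

V(0.5F_1 + 0.4F_2) = (0.5)²·V(F_1) + (0.4)²·V(F_2) + 2·(0.5)·(0.4)·Cov(F_1,F_2)
= 0.25·2.75 + 0.16·1.95 + 0.4·2.24 = 1.8955
sd(0.5F_1 + 0.4F_2) = √1.8955 ≈ 1.377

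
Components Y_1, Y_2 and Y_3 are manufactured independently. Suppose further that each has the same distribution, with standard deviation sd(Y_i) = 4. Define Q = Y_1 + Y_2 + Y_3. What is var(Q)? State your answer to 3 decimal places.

var(Y_i) = (4)² = 16
By independence, var(Q) = (1)²var(Y_1) + (1)²var(Y_2) + (1)²var(Y_3)
= (1)²·16 + (1)²·16 + (1)²·16 = 48

48.000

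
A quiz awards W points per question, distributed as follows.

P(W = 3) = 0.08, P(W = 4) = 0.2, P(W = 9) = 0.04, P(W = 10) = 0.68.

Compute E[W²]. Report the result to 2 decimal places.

E[W²] = (3)²(0.08) + (4)²(0.2) + (9)²(0.04) + (10)²(0.68) = 75.16

75.16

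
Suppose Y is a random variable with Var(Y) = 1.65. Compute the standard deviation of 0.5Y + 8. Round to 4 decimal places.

Var(0.5Y + 8) = (0.5)²·1.65 = 0.4125
SD(0.5Y + 8) = √0.4125 ≈ 0.6423

0.6423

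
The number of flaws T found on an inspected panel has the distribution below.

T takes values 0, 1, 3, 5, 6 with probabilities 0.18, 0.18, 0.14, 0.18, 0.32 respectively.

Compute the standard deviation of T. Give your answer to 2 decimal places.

E[T] = (0)(0.18) + (1)(0.18) + (3)(0.14) + (5)(0.18) + (6)(0.32) = 3.42
E[T²] = (0)²(0.18) + (1)²(0.18) + (3)²(0.14) + (5)²(0.18) + (6)²(0.32) = 17.46
V(T) = E[T²] − (E[T])² = 17.46 − (3.42)² = 5.7636
σ(T) = √5.7636 ≈ 2.40

2.40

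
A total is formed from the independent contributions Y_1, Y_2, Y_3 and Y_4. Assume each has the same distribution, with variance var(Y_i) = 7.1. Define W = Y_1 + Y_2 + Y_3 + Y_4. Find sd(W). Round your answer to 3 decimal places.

By independence, var(W) = (1)²var(Y_1) + (1)²var(Y_2) + (1)²var(Y_3) + (1)²var(Y_4)
= (1)²·7.1 + (1)²·7.1 + (1)²·7.1 + (1)²·7.1 = 28.4
sd(W) = √28.4 ≈ 5.329

5.329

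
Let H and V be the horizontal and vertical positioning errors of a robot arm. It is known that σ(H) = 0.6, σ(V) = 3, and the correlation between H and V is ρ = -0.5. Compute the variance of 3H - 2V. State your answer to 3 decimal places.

50.040

Var(H) = (0.6)² = 0.36;  Var(V) = (3)² = 9
cov(H,V) = ρ·σ(H)·σ(V) = -0.5·0.6·3 = -0.9
Var(3H - 2V) = (3)²·Var(H) + (-2)²·Var(V) + 2·(3)·(-2)·cov(H,V)
= 9·0.36 + 4·9 + -12·-0.9 = 50.04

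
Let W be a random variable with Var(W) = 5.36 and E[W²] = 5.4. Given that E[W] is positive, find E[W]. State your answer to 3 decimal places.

(E[W])² = E[W²] − Var(W) = 5.4 − 5.36 = 0.04
E[W] = √0.04 = 0.2

0.200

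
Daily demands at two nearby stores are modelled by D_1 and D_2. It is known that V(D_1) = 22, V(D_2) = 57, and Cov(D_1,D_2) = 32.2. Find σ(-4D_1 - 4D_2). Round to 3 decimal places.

V(-4D_1 - 4D_2) = (-4)²·V(D_1) + (-4)²·V(D_2) + 2·(-4)·(-4)·Cov(D_1,D_2)
= 16·22 + 16·57 + 32·32.2 = 2294.4
σ(-4D_1 - 4D_2) = √2294.4 ≈ 47.900

47.900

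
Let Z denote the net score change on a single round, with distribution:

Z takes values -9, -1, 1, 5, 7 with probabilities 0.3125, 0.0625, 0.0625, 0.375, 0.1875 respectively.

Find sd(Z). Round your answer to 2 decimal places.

E[Z] = (-9)(0.3125) + (-1)(0.0625) + (1)(0.0625) + (5)(0.375) + (7)(0.1875) = 0.375
E[Z²] = (-9)²(0.3125) + (-1)²(0.0625) + (1)²(0.0625) + (5)²(0.375) + (7)²(0.1875) = 44
Var(Z) = E[Z²] − (E[Z])² = 44 − (0.375)² = 43.859375
sd(Z) = √43.859375 ≈ 6.62

6.62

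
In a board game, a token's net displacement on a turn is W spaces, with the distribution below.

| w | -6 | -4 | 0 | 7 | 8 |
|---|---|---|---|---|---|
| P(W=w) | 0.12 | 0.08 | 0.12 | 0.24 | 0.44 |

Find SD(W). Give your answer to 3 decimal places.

5.312

E[W] = (-6)(0.12) + (-4)(0.08) + (0)(0.12) + (7)(0.24) + (8)(0.44) = 4.16
E[W²] = (-6)²(0.12) + (-4)²(0.08) + (0)²(0.12) + (7)²(0.24) + (8)²(0.44) = 45.52
Var(W) = E[W²] − (E[W])² = 45.52 − (4.16)² = 28.2144
SD(W) = √28.2144 ≈ 5.312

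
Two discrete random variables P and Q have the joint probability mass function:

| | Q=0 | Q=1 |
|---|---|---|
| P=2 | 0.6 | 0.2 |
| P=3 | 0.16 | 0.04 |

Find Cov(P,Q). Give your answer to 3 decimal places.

-0.008

E[P] = 2.2,  E[Q] = 0.24
E[PQ] = 0.52
Cov(P,Q) = E[PQ] − E[P]E[Q] = 0.52 − (2.2)(0.24) = -0.008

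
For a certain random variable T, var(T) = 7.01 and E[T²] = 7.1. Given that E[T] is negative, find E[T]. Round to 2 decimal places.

-0.30

(E[T])² = E[T²] − var(T) = 7.1 − 7.01 = 0.09
E[T] = −√0.09 = -0.3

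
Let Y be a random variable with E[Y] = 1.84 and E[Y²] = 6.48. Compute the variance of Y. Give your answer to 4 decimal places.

3.0944

V(Y) = 6.48 − (1.84)² = 3.0944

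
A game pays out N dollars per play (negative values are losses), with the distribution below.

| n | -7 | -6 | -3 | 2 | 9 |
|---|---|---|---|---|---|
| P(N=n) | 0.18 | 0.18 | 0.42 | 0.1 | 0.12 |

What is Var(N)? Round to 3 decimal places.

23.818

E[N] = (-7)(0.18) + (-6)(0.18) + (-3)(0.42) + (2)(0.1) + (9)(0.12) = -2.32
E[N²] = (-7)²(0.18) + (-6)²(0.18) + (-3)²(0.42) + (2)²(0.1) + (9)²(0.12) = 29.2
Var(N) = E[N²] − (E[N])² = 29.2 − (-2.32)² = 23.8176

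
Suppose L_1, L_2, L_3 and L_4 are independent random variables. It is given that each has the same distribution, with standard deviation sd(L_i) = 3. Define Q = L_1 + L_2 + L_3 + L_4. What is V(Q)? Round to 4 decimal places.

36.0000

V(L_i) = (3)² = 9
By independence, V(Q) = (1)²V(L_1) + (1)²V(L_2) + (1)²V(L_3) + (1)²V(L_4)
= (1)²·9 + (1)²·9 + (1)²·9 + (1)²·9 = 36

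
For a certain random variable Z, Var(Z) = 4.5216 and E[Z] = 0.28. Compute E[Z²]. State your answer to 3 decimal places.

4.600

E[Z²] = Var(Z) + (E[Z])² = 4.5216 + (0.28)² = 4.6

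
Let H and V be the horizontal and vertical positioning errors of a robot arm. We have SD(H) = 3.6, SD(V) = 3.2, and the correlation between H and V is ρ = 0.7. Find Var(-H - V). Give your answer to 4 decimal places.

Var(H) = (3.6)² = 12.96;  Var(V) = (3.2)² = 10.24
Cov(H,V) = ρ·SD(H)·SD(V) = 0.7·3.6·3.2 = 8.064
Var(-H - V) = (-1)²·Var(H) + (-1)²·Var(V) + 2·(-1)·(-1)·Cov(H,V)
= 1·12.96 + 1·10.24 + 2·8.064 = 39.328

39.3280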